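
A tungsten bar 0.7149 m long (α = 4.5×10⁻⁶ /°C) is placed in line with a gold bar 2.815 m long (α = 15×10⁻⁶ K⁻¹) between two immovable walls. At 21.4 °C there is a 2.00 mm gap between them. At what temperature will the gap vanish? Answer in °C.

T = 65.4 °C

α₁L₁ = 3.21705×10⁻⁶ m/K, α₂L₂ = 4.2225×10⁻⁵ m/K → total 4.544205×10⁻⁵ m/K
ΔT = g/(α₁L₁+α₂L₂) = 2.00×10⁻³ / 4.544205×10⁻⁵ = 44.012 K
T = 21.4 + 44.012 = 65.412 °C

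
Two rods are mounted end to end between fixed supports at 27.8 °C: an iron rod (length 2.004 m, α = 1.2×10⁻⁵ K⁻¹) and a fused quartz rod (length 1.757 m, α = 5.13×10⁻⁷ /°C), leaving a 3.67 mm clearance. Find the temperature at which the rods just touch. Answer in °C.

α₁L₁ = 2.4048×10⁻⁵ m/K, α₂L₂ = 9.01341×10⁻⁷ m/K → total 2.4949341×10⁻⁵ m/K
ΔT = g/(α₁L₁+α₂L₂) = 3.67×10⁻³ / 2.4949341×10⁻⁵ = 147.10 K
T = 27.8 + 147.10 = 174.90 °C

T = 175 °C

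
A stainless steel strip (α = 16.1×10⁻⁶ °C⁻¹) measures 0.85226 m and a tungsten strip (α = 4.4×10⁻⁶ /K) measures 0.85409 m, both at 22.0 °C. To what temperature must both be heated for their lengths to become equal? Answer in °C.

Equal length when α₁L₁ΔT − α₂L₂ΔT = L₂ − L₁ = 1.83×10⁻³ m
α₁L₁ = 1.3721386×10⁻⁵, α₂L₂ = 3.757996×10⁻⁶ → Δ(αL) = 9.96339×10⁻⁶ m/K
ΔT = 1.83×10⁻³ / 9.96339×10⁻⁶ = 183.672 K, so T = 22.0 + 183.672 = 205.672 °C

T = 205.7 °C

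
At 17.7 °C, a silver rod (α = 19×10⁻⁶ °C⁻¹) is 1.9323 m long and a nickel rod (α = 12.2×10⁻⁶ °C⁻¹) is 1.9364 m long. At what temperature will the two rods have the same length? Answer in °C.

T = 330.9 °C

L₁(1 + α₁ΔT) = L₂(1 + α₂ΔT) ⇒ ΔT = (L₂ − L₁)/(α₁L₁ − α₂L₂)
L₂ − L₁ = 1.9364 − 1.9323 = 4.10×10⁻³ m
α₁L₁ − α₂L₂ = 19×10⁻⁶×1.9323 − 12.2×10⁻⁶×1.9364 = 1.308962×10⁻⁵ m/K
ΔT = 4.10×10⁻³ / 1.308962×10⁻⁵ = 313.225 K
T = 17.7 + 313.225 = 330.925 °C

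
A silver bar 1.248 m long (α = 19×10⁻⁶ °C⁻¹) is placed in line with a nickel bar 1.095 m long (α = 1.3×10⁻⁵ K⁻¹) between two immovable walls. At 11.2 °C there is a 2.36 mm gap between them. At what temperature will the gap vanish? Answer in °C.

T = 73.4 °C

α₁L₁ = 2.3712×10⁻⁵ m/K, α₂L₂ = 1.4235×10⁻⁵ m/K → total 3.7947×10⁻⁵ m/K
ΔT = g/(α₁L₁+α₂L₂) = 2.36×10⁻³ / 3.7947×10⁻⁵ = 62.192 K
T = 11.2 + 62.192 = 73.392 °C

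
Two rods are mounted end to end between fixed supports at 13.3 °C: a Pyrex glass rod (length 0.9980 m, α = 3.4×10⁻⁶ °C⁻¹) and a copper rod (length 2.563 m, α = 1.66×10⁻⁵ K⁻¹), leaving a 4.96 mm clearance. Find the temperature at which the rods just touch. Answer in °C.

α₁L₁ = 3.3932×10⁻⁶ m/K, α₂L₂ = 4.25458×10⁻⁵ m/K → total 4.5939×10⁻⁵ m/K
ΔT = g/(α₁L₁+α₂L₂) = 4.96×10⁻³ / 4.5939×10⁻⁵ = 107.97 K
T = 13.3 + 107.97 = 121.27 °C

T = 121 °C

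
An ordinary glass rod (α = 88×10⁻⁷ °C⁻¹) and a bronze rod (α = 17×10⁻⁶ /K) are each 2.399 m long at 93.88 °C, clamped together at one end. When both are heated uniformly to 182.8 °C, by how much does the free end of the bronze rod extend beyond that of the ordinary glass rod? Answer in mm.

1.75 mm

ΔT = 88.92 K
ordinary glass: ΔL = 88×10⁻⁷ × 2.399 m × 88.92 = 1.8772×10⁻³ m = 1.8772 mm
bronze: ΔL = 17×10⁻⁶ × 2.399 m × 88.92 = 3.6264×10⁻³ m = 3.6264 mm
difference = 3.6264 − 1.8772 = 1.7492 mm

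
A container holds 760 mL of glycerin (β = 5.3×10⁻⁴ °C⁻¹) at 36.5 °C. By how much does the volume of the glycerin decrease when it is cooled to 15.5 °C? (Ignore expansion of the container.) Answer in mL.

|ΔT| = |15.5 − 36.5| = 21.0 K
ΔV = βV₀ΔT = (5.3×10⁻⁴)(760)(21.0) = 8.46 mL

ΔV = 8.46 mL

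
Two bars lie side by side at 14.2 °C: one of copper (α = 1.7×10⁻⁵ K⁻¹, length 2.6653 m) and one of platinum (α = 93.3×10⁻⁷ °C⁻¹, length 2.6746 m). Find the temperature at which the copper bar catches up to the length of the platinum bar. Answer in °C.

Equal length when α₁L₁ΔT − α₂L₂ΔT = L₂ − L₁ = 9.30×10⁻³ m
α₁L₁ = 4.53101×10⁻⁵, α₂L₂ = 2.4954018×10⁻⁵ → Δ(αL) = 2.0356082×10⁻⁵ m/K
ΔT = 9.30×10⁻³ / 2.0356082×10⁻⁵ = 456.866 K, so T = 14.2 + 456.866 = 471.066 °C

T = 471.1 °C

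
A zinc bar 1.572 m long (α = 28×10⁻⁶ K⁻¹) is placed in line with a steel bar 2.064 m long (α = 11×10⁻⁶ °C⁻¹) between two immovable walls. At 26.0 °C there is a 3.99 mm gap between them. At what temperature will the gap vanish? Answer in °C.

α₁L₁ = 4.4016×10⁻⁵ m/K, α₂L₂ = 2.2704×10⁻⁵ m/K → total 6.672×10⁻⁵ m/K
ΔT = g/(α₁L₁+α₂L₂) = 3.99×10⁻³ / 6.672×10⁻⁵ = 59.802 K
T = 26.0 + 59.802 = 85.802 °C

T = 85.8 °C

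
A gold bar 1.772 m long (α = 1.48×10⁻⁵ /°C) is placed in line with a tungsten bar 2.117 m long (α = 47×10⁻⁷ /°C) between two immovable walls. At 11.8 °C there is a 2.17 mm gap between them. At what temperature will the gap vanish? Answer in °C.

α₁L₁ = 2.62256×10⁻⁵ m/K, α₂L₂ = 9.9499×10⁻⁶ m/K → total 3.61755×10⁻⁵ m/K
ΔT = g/(α₁L₁+α₂L₂) = 2.17×10⁻³ / 3.61755×10⁻⁵ = 59.985 K
T = 11.8 + 59.985 = 71.785 °C

T = 71.8 °C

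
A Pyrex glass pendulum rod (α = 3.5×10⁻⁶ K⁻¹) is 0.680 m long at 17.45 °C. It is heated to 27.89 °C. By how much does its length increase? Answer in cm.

ΔL = 0.00248 cm

|ΔT| = |27.89 − 17.45| = 10.44 K
ΔL = αL₀ΔT = (3.5×10⁻⁶)(0.680)(10.44) = 2.48×10⁻⁵ m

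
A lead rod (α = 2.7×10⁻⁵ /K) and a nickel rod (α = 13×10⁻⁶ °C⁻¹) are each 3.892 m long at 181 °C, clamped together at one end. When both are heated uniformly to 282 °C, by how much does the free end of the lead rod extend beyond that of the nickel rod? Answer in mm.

5.50 mm

ΔT = 101 K
lead: ΔL = 2.7×10⁻⁵ × 3.892 m × 101 = 1.0613×10⁻² m = 10.613 mm
nickel: ΔL = 13×10⁻⁶ × 3.892 m × 101 = 5.1102×10⁻³ m = 5.1102 mm
difference = 10.613 − 5.1102 = 5.5028 mm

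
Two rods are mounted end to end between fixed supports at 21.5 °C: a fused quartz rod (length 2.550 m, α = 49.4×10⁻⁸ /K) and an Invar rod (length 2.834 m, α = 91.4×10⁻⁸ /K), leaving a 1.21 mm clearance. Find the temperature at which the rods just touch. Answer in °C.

T = 336 °C

α₁L₁ = 1.2597×10⁻⁶ m/K, α₂L₂ = 2.590276×10⁻⁶ m/K → total 3.849976×10⁻⁶ m/K
ΔT = g/(α₁L₁+α₂L₂) = 1.21×10⁻³ / 3.849976×10⁻⁶ = 314.29 K
T = 21.5 + 314.29 = 335.79 °C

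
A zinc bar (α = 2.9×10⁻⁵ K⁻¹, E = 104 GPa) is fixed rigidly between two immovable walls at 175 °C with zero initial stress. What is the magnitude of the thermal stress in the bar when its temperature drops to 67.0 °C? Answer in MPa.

Fully constrained: the free strain ε = αΔT is blocked, so σ = Eε = EαΔT.
|ΔT| = 108.0 K
σ = 104×10⁹ × 2.9×10⁻⁵ × 108.0 = 3.26×10⁸ Pa

σ = 326 MPa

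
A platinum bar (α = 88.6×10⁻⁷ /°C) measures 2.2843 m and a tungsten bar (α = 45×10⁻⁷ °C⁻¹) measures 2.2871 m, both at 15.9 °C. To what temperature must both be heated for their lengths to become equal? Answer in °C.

T = 297.4 °C

Equal length when α₁L₁ΔT − α₂L₂ΔT = L₂ − L₁ = 2.80×10⁻³ m
α₁L₁ = 2.0238898×10⁻⁵, α₂L₂ = 1.029195×10⁻⁵ → Δ(αL) = 9.946948×10⁻⁶ m/K
ΔT = 2.80×10⁻³ / 9.946948×10⁻⁶ = 281.493 K, so T = 15.9 + 281.493 = 297.393 °C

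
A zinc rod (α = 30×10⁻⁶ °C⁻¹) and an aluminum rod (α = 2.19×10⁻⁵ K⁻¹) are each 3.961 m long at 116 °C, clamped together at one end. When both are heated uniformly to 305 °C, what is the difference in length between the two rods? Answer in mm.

6.06 mm

ΔT = 189 K
zinc: ΔL = 30×10⁻⁶ × 3.961 m × 189 = 2.2459×10⁻² m = 22.459 mm
aluminum: ΔL = 2.19×10⁻⁵ × 3.961 m × 189 = 1.6395×10⁻² m = 16.395 mm
difference = 22.459 − 16.395 = 6.064 mm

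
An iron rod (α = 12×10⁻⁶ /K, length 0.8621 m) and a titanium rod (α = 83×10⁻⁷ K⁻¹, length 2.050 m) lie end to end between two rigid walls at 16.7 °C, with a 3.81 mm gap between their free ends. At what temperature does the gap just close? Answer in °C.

T = 156 °C

α₁L₁ = 1.03452×10⁻⁵ m/K, α₂L₂ = 1.7015×10⁻⁵ m/K → total 2.73602×10⁻⁵ m/K
ΔT = g/(α₁L₁+α₂L₂) = 3.81×10⁻³ / 2.73602×10⁻⁵ = 139.25 K
T = 16.7 + 139.25 = 155.95 °C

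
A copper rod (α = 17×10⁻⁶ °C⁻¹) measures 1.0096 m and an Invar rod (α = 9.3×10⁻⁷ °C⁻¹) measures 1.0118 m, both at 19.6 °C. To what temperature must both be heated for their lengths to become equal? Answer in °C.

T = 155.2 °C

Equal length when α₁L₁ΔT − α₂L₂ΔT = L₂ − L₁ = 2.20×10⁻³ m
α₁L₁ = 1.71632×10⁻⁵, α₂L₂ = 9.40974×10⁻⁷ → Δ(αL) = 1.6222226×10⁻⁵ m/K
ΔT = 2.20×10⁻³ / 1.6222226×10⁻⁵ = 135.616 K, so T = 19.6 + 135.616 = 155.216 °C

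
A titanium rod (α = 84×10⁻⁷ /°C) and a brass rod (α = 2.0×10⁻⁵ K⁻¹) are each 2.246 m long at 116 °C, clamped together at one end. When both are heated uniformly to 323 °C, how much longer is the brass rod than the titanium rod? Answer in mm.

5.39 mm

ΔT = 207 K
titanium: ΔL = 84×10⁻⁷ × 2.246 m × 207 = 3.9053×10⁻³ m = 3.9053 mm
brass: ΔL = 2.0×10⁻⁵ × 2.246 m × 207 = 9.2984×10⁻³ m = 9.2984 mm
difference = 9.2984 − 3.9053 = 5.3931 mm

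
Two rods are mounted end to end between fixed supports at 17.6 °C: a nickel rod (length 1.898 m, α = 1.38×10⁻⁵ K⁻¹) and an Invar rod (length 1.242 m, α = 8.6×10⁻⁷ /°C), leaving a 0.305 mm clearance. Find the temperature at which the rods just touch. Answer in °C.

α₁L₁ = 2.61924×10⁻⁵ m/K, α₂L₂ = 1.06812×10⁻⁶ m/K → total 2.726052×10⁻⁵ m/K
ΔT = g/(α₁L₁+α₂L₂) = 3.05×10⁻⁴ / 2.726052×10⁻⁵ = 11.188 K
T = 17.6 + 11.188 = 28.788 °C

T = 28.8 °C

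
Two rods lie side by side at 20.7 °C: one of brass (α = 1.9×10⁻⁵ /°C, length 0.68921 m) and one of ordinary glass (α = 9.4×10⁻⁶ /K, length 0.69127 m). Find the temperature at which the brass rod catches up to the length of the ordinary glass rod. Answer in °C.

T = 333.0 °C

L₁(1 + α₁ΔT) = L₂(1 + α₂ΔT) ⇒ ΔT = (L₂ − L₁)/(α₁L₁ − α₂L₂)
L₂ − L₁ = 0.69127 − 0.68921 = 2.06×10⁻³ m
α₁L₁ − α₂L₂ = 1.9×10⁻⁵×0.68921 − 9.4×10⁻⁶×0.69127 = 6.597052×10⁻⁶ m/K
ΔT = 2.06×10⁻³ / 6.597052×10⁻⁶ = 312.261 K
T = 20.7 + 312.261 = 332.961 °C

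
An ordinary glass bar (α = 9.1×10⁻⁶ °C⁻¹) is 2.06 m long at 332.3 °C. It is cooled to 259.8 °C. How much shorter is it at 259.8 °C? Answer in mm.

|ΔT| = |259.8 − 332.3| = 72.5 K
ΔL = αL₀ΔT = (9.1×10⁻⁶)(2.06)(72.5) = 1.36×10⁻³ m

ΔL = 1.36 mm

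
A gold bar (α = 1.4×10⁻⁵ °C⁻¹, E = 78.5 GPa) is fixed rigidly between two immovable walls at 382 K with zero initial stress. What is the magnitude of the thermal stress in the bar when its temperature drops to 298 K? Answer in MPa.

σ = 92.3 MPa

Fully constrained: the free strain ε = αΔT is blocked, so σ = Eε = EαΔT.
|ΔT| = 84 K
σ = 78.5×10⁹ × 1.4×10⁻⁵ × 84 = 9.23×10⁷ Pa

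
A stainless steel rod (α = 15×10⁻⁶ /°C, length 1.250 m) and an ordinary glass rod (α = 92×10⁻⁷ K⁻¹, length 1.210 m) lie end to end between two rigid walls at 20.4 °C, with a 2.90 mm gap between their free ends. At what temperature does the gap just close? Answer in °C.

T = 117 °C

Gap closes when ΔL₁ + ΔL₂ = 2.90 mm = 2.90×10⁻³ m
(α₁L₁ + α₂L₂)ΔT = g
α₁L₁ + α₂L₂ = 15×10⁻⁶×1.250 + 92×10⁻⁷×1.210 = 2.9882×10⁻⁵ m/K
ΔT = 2.90×10⁻³ / 2.9882×10⁻⁵ = 97.05 K
T = 20.4 + 97.05 = 117.45 °C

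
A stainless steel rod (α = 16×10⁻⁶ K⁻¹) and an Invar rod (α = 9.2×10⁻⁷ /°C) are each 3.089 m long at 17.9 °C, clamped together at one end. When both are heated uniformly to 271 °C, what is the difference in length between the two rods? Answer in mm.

ΔT = 253.1 K
stainless steel: ΔL = 16×10⁻⁶ × 3.089 m × 253.1 = 1.2509×10⁻² m = 12.509 mm
Invar: ΔL = 9.2×10⁻⁷ × 3.089 m × 253.1 = 7.1928×10⁻⁴ m = 0.71928 mm
difference = 12.509 − 0.71928 = 11.78972 mm

11.8 mm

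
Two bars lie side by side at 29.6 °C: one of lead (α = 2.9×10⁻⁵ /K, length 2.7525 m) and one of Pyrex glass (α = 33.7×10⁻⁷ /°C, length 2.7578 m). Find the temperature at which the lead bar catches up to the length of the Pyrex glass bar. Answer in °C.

T = 104.7 °C

L₁(1 + α₁ΔT) = L₂(1 + α₂ΔT) ⇒ ΔT = (L₂ − L₁)/(α₁L₁ − α₂L₂)
L₂ − L₁ = 2.7578 − 2.7525 = 5.30×10⁻³ m
α₁L₁ − α₂L₂ = 2.9×10⁻⁵×2.7525 − 33.7×10⁻⁷×2.7578 = 7.0528714×10⁻⁵ m/K
ΔT = 5.30×10⁻³ / 7.0528714×10⁻⁵ = 75.147 K
T = 29.6 + 75.147 = 104.747 °C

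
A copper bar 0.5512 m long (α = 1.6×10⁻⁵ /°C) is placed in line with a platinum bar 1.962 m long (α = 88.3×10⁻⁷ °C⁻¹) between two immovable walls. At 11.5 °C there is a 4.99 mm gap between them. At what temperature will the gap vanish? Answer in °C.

T = 202 °C

α₁L₁ = 8.8192×10⁻⁶ m/K, α₂L₂ = 1.732446×10⁻⁵ m/K → total 2.614366×10⁻⁵ m/K
ΔT = g/(α₁L₁+α₂L₂) = 4.99×10⁻³ / 2.614366×10⁻⁵ = 190.87 K
T = 11.5 + 190.87 = 202.37 °C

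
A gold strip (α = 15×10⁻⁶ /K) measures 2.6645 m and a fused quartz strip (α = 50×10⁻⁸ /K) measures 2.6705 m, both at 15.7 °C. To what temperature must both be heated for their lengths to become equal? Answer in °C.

L₁(1 + α₁ΔT) = L₂(1 + α₂ΔT) ⇒ ΔT = (L₂ − L₁)/(α₁L₁ − α₂L₂)
L₂ − L₁ = 2.6705 − 2.6645 = 6.00×10⁻³ m
α₁L₁ − α₂L₂ = 15×10⁻⁶×2.6645 − 50×10⁻⁸×2.6705 = 3.863225×10⁻⁵ m/K
ΔT = 6.00×10⁻³ / 3.863225×10⁻⁵ = 155.311 K
T = 15.7 + 155.311 = 171.011 °C

T = 171.0 °C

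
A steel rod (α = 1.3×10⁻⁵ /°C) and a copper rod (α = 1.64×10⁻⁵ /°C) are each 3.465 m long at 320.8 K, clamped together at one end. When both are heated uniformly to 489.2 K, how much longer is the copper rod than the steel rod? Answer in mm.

1.98 mm

ΔT = 168.4 K
steel: ΔL = 1.3×10⁻⁵ × 3.465 m × 168.4 = 7.5856×10⁻³ m = 7.5856 mm
copper: ΔL = 1.64×10⁻⁵ × 3.465 m × 168.4 = 9.5695×10⁻³ m = 9.5695 mm
difference = 9.5695 − 7.5856 = 1.9839 mm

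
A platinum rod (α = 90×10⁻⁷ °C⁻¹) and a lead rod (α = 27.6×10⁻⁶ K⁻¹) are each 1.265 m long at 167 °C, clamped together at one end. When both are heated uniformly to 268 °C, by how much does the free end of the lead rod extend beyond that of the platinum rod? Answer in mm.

ΔT = 101 K
platinum: ΔL = 90×10⁻⁷ × 1.265 m × 101 = 1.1499×10⁻³ m = 1.1499 mm
lead: ΔL = 27.6×10⁻⁶ × 1.265 m × 101 = 3.5263×10⁻³ m = 3.5263 mm
difference = 3.5263 − 1.1499 = 2.3764 mm

2.38 mm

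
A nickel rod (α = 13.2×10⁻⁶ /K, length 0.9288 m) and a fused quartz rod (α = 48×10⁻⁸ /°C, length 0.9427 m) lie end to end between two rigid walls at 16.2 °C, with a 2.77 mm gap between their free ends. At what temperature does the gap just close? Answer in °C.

T = 234 °C

α₁L₁ = 1.226016×10⁻⁵ m/K, α₂L₂ = 4.52496×10⁻⁷ m/K → total 1.2712656×10⁻⁵ m/K
ΔT = g/(α₁L₁+α₂L₂) = 2.77×10⁻³ / 1.2712656×10⁻⁵ = 217.89 K
T = 16.2 + 217.89 = 234.09 °C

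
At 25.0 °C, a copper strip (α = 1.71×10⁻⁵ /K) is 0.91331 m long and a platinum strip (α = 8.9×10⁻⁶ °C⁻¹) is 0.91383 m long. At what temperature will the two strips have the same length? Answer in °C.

Equal length when α₁L₁ΔT − α₂L₂ΔT = L₂ − L₁ = 5.20×10⁻⁴ m
α₁L₁ = 1.5617601×10⁻⁵, α₂L₂ = 8.133087×10⁻⁶ → Δ(αL) = 7.484514×10⁻⁶ m/K
ΔT = 5.20×10⁻⁴ / 7.484514×10⁻⁶ = 69.4768 K, so T = 25.0 + 69.4768 = 94.4768 °C

T = 94.48 °C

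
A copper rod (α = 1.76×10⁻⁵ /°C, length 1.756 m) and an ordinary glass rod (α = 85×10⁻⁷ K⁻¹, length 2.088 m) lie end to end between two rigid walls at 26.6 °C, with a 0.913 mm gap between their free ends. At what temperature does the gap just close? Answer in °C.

T = 45.4 °C

Gap closes when ΔL₁ + ΔL₂ = 0.913 mm = 9.13×10⁻⁴ m
(α₁L₁ + α₂L₂)ΔT = g
α₁L₁ + α₂L₂ = 1.76×10⁻⁵×1.756 + 85×10⁻⁷×2.088 = 4.86536×10⁻⁵ m/K
ΔT = 9.13×10⁻⁴ / 4.86536×10⁻⁵ = 18.765 K
T = 26.6 + 18.765 = 45.365 °C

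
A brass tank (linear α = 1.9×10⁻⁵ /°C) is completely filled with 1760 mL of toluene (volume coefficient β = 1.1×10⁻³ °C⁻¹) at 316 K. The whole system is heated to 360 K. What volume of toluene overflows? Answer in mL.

80.8 mL

The tank also expands: β_container ≈ 3α = 5.7×10⁻⁵ /K
Net overflow = V₀(β_liq − 3α_cont)ΔT
β − 3α = 1.10×10⁻³ − 5.7×10⁻⁵ = 1.043×10⁻³ /K; ΔT = 44 K
ΔV = 1760 × 1.043×10⁻³ × 44 = 80.8 mL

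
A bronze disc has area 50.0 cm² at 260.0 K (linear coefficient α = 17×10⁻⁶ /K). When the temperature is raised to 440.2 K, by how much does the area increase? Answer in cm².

ΔA = 0.306 cm²

Area coefficient ≈ 2α; |ΔT| = 180.2 K
ΔA = 2αA₀ΔT = 2(17×10⁻⁶)(50.0)(180.2) = 0.306 cm²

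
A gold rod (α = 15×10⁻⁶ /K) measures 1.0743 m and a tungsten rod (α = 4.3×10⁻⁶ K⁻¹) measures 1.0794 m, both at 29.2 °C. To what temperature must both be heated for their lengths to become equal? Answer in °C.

Equal length when α₁L₁ΔT − α₂L₂ΔT = L₂ − L₁ = 5.10×10⁻³ m
α₁L₁ = 1.61145×10⁻⁵, α₂L₂ = 4.64142×10⁻⁶ → Δ(αL) = 1.147308×10⁻⁵ m/K
ΔT = 5.10×10⁻³ / 1.147308×10⁻⁵ = 444.519 K, so T = 29.2 + 444.519 = 473.719 °C

T = 473.7 °C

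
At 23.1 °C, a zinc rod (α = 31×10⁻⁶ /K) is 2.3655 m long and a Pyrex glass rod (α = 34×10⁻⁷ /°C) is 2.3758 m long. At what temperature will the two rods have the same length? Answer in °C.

T = 180.9 °C

Equal length when α₁L₁ΔT − α₂L₂ΔT = L₂ − L₁ = 1.03×10⁻² m
α₁L₁ = 7.33305×10⁻⁵, α₂L₂ = 8.07772×10⁻⁶ → Δ(αL) = 6.525278×10⁻⁵ m/K
ΔT = 1.03×10⁻² / 6.525278×10⁻⁵ = 157.848 K, so T = 23.1 + 157.848 = 180.948 °C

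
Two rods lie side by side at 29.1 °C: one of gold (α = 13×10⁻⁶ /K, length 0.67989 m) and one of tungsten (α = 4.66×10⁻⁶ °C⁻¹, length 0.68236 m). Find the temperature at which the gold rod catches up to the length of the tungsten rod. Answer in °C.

T = 465.6 °C

L₁(1 + α₁ΔT) = L₂(1 + α₂ΔT) ⇒ ΔT = (L₂ − L₁)/(α₁L₁ − α₂L₂)
L₂ − L₁ = 0.68236 − 0.67989 = 2.47×10⁻³ m
α₁L₁ − α₂L₂ = 13×10⁻⁶×0.67989 − 4.66×10⁻⁶×0.68236 = 5.6587724×10⁻⁶ m/K
ΔT = 2.47×10⁻³ / 5.6587724×10⁻⁶ = 436.490 K
T = 29.1 + 436.490 = 465.590 °C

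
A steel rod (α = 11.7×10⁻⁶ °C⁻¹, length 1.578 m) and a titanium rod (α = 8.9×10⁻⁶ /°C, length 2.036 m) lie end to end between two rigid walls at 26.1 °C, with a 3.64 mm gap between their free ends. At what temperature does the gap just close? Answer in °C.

α₁L₁ = 1.84626×10⁻⁵ m/K, α₂L₂ = 1.81204×10⁻⁵ m/K → total 3.6583×10⁻⁵ m/K
ΔT = g/(α₁L₁+α₂L₂) = 3.64×10⁻³ / 3.6583×10⁻⁵ = 99.50 K
T = 26.1 + 99.50 = 125.60 °C

T = 126 °C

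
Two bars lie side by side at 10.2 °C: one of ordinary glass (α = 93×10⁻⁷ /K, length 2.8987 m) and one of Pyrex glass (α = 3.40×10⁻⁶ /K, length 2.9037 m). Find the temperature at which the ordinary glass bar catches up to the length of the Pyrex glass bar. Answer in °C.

L₁(1 + α₁ΔT) = L₂(1 + α₂ΔT) ⇒ ΔT = (L₂ − L₁)/(α₁L₁ − α₂L₂)
L₂ − L₁ = 2.9037 − 2.8987 = 5.00×10⁻³ m
α₁L₁ − α₂L₂ = 93×10⁻⁷×2.8987 − 3.40×10⁻⁶×2.9037 = 1.708533×10⁻⁵ m/K
ΔT = 5.00×10⁻³ / 1.708533×10⁻⁵ = 292.649 K
T = 10.2 + 292.649 = 302.849 °C

T = 302.8 °C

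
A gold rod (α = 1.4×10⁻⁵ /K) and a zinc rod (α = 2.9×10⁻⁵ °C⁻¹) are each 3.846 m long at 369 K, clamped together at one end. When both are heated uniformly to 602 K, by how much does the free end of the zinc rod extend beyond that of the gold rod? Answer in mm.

13.4 mm

ΔT = 233 K
gold: ΔL = 1.4×10⁻⁵ × 3.846 m × 233 = 1.2546×10⁻² m = 12.546 mm
zinc: ΔL = 2.9×10⁻⁵ × 3.846 m × 233 = 2.5987×10⁻² m = 25.987 mm
difference = 25.987 − 12.546 = 13.441 mm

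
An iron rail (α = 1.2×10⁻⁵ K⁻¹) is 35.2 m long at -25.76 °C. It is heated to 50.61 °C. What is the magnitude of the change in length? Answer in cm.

ΔL = 3.23 cm

|ΔT| = |50.61 − (-25.76)| = 76.37 K
ΔL = αL₀ΔT = (1.2×10⁻⁵)(35.2)(76.37) = 3.23×10⁻² m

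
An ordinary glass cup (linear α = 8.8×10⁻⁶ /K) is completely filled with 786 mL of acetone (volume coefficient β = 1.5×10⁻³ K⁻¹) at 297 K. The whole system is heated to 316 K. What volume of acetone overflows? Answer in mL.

22.0 mL

The cup also expands: β_container ≈ 3α = 2.64×10⁻⁵ /K
Net overflow = V₀(β_liq − 3α_cont)ΔT
β − 3α = 1.50×10⁻³ − 2.64×10⁻⁵ = 1.4736×10⁻³ /K; ΔT = 19 K
ΔV = 786 × 1.4736×10⁻³ × 19 = 22.0 mL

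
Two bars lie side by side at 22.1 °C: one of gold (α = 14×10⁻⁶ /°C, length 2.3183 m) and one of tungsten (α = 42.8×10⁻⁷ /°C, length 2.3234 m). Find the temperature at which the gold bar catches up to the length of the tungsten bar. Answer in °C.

Equal length when α₁L₁ΔT − α₂L₂ΔT = L₂ − L₁ = 5.10×10⁻³ m
α₁L₁ = 3.24562×10⁻⁵, α₂L₂ = 9.944152×10⁻⁶ → Δ(αL) = 2.2512048×10⁻⁵ m/K
ΔT = 5.10×10⁻³ / 2.2512048×10⁻⁵ = 226.545 K, so T = 22.1 + 226.545 = 248.645 °C

T = 248.6 °C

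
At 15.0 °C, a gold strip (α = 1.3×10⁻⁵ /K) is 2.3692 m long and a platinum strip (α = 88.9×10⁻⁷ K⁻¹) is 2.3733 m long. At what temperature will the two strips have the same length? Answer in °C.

Equal length when α₁L₁ΔT − α₂L₂ΔT = L₂ − L₁ = 4.10×10⁻³ m
α₁L₁ = 3.07996×10⁻⁵, α₂L₂ = 2.1098637×10⁻⁵ → Δ(αL) = 9.700963×10⁻⁶ m/K
ΔT = 4.10×10⁻³ / 9.700963×10⁻⁶ = 422.638 K, so T = 15.0 + 422.638 = 437.638 °C

T = 437.6 °C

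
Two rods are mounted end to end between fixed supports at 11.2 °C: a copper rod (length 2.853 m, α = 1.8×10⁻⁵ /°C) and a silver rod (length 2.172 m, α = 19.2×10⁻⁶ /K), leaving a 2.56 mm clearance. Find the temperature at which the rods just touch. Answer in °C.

α₁L₁ = 5.1354×10⁻⁵ m/K, α₂L₂ = 4.17024×10⁻⁵ m/K → total 9.30564×10⁻⁵ m/K
ΔT = g/(α₁L₁+α₂L₂) = 2.56×10⁻³ / 9.30564×10⁻⁵ = 27.510 K
T = 11.2 + 27.510 = 38.710 °C

T = 38.7 °C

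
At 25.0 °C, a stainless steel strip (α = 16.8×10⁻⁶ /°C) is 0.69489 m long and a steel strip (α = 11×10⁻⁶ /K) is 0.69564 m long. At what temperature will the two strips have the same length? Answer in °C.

T = 211.5 °C

L₁(1 + α₁ΔT) = L₂(1 + α₂ΔT) ⇒ ΔT = (L₂ − L₁)/(α₁L₁ − α₂L₂)
L₂ − L₁ = 0.69564 − 0.69489 = 7.50×10⁻⁴ m
α₁L₁ − α₂L₂ = 16.8×10⁻⁶×0.69489 − 11×10⁻⁶×0.69564 = 4.022112×10⁻⁶ m/K
ΔT = 7.50×10⁻⁴ / 4.022112×10⁻⁶ = 186.469 K
T = 25.0 + 186.469 = 211.469 °C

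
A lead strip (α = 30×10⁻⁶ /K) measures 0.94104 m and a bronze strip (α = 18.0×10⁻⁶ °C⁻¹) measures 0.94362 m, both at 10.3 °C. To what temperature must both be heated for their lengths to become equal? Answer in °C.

L₁(1 + α₁ΔT) = L₂(1 + α₂ΔT) ⇒ ΔT = (L₂ − L₁)/(α₁L₁ − α₂L₂)
L₂ − L₁ = 0.94362 − 0.94104 = 2.58×10⁻³ m
α₁L₁ − α₂L₂ = 30×10⁻⁶×0.94104 − 18.0×10⁻⁶×0.94362 = 1.124604×10⁻⁵ m/K
ΔT = 2.58×10⁻³ / 1.124604×10⁻⁵ = 229.414 K
T = 10.3 + 229.414 = 239.714 °C

T = 239.7 °C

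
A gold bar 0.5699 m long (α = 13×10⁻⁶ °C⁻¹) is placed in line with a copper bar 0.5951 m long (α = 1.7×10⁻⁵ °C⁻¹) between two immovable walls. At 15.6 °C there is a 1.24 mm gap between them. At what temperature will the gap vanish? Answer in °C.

α₁L₁ = 7.4087×10⁻⁶ m/K, α₂L₂ = 1.01167×10⁻⁵ m/K → total 1.75254×10⁻⁵ m/K
ΔT = g/(α₁L₁+α₂L₂) = 1.24×10⁻³ / 1.75254×10⁻⁵ = 70.754 K
T = 15.6 + 70.754 = 86.354 °C

T = 86.4 °C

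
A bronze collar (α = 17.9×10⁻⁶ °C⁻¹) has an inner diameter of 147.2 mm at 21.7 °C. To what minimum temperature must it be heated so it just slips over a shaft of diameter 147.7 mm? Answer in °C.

T = 211 °C

Required Δd = 147.7 − 147.2 = 0.5 mm
Δd = αd₀ΔT ⇒ ΔT = Δd/(αd₀) = 0.5 / (17.9×10⁻⁶ × 147.2) = 189.76 K
T_min = 21.7 + 189.76 = 211.46 °C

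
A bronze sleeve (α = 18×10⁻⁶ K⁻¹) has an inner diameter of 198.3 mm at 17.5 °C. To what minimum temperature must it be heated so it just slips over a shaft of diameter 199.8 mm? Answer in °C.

Required Δd = 199.8 − 198.3 = 1.5 mm
Δd = αd₀ΔT ⇒ ΔT = Δd/(αd₀) = 1.5 / (18×10⁻⁶ × 198.3) = 420.24 K
T_min = 17.5 + 420.24 = 437.74 °C

T = 438 °C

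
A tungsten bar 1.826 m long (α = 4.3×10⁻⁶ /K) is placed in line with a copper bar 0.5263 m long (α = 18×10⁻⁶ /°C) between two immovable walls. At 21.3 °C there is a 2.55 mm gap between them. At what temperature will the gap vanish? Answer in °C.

Gap closes when ΔL₁ + ΔL₂ = 2.55 mm = 2.55×10⁻³ m
(α₁L₁ + α₂L₂)ΔT = g
α₁L₁ + α₂L₂ = 4.3×10⁻⁶×1.826 + 18×10⁻⁶×0.5263 = 1.73252×10⁻⁵ m/K
ΔT = 2.55×10⁻³ / 1.73252×10⁻⁵ = 147.18 K
T = 21.3 + 147.18 = 168.48 °C

T = 168 °C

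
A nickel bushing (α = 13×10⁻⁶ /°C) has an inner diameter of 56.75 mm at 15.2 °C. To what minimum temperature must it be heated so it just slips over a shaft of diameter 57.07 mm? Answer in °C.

Required Δd = 57.07 − 56.75 = 0.32 mm
Δd = αd₀ΔT ⇒ ΔT = Δd/(αd₀) = 0.32 / (13×10⁻⁶ × 56.75) = 433.75 K
T_min = 15.2 + 433.75 = 448.95 °C

T = 449 °C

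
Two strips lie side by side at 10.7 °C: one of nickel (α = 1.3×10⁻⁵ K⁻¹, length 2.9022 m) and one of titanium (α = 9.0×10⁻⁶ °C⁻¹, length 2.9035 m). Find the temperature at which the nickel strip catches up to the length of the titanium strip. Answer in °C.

T = 122.8 °C

Equal length when α₁L₁ΔT − α₂L₂ΔT = L₂ − L₁ = 1.30×10⁻³ m
α₁L₁ = 3.77286×10⁻⁵, α₂L₂ = 2.61315×10⁻⁵ → Δ(αL) = 1.15971×10⁻⁵ m/K
ΔT = 1.30×10⁻³ / 1.15971×10⁻⁵ = 112.097 K, so T = 10.7 + 112.097 = 122.797 °C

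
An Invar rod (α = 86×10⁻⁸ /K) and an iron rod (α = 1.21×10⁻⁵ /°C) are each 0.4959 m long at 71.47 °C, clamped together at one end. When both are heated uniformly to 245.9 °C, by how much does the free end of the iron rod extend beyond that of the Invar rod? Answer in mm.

0.972 mm

ΔT = 174.43 K
Invar: ΔL = 86×10⁻⁸ × 0.4959 m × 174.43 = 7.4390×10⁻⁵ m = 0.074390 mm
iron: ΔL = 1.21×10⁻⁵ × 0.4959 m × 174.43 = 1.0466×10⁻³ m = 1.0466 mm
difference = 1.0466 − 0.074390 = 0.97221 mm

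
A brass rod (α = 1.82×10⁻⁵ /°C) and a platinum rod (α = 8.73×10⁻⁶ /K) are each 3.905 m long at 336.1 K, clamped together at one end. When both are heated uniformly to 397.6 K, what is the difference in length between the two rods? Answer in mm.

ΔT = 61.5 K
brass: ΔL = 1.82×10⁻⁵ × 3.905 m × 61.5 = 4.3709×10⁻³ m = 4.3709 mm
platinum: ΔL = 8.73×10⁻⁶ × 3.905 m × 61.5 = 2.0966×10⁻³ m = 2.0966 mm
difference = 4.3709 − 2.0966 = 2.2743 mm

2.27 mm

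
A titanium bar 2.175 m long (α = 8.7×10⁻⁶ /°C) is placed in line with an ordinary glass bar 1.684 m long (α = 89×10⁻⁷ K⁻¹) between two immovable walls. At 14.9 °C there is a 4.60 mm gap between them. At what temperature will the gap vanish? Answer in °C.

Gap closes when ΔL₁ + ΔL₂ = 4.60 mm = 4.60×10⁻³ m
(α₁L₁ + α₂L₂)ΔT = g
α₁L₁ + α₂L₂ = 8.7×10⁻⁶×2.175 + 89×10⁻⁷×1.684 = 3.39101×10⁻⁵ m/K
ΔT = 4.60×10⁻³ / 3.39101×10⁻⁵ = 135.65 K
T = 14.9 + 135.65 = 150.55 °C

T = 151 °C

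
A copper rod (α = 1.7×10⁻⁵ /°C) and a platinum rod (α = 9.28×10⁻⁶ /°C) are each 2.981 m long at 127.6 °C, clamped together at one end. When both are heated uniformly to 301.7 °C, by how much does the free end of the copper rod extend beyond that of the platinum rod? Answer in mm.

4.01 mm

ΔT = 174.1 K
copper: ΔL = 1.7×10⁻⁵ × 2.981 m × 174.1 = 8.8229×10⁻³ m = 8.8229 mm
platinum: ΔL = 9.28×10⁻⁶ × 2.981 m × 174.1 = 4.8162×10⁻³ m = 4.8162 mm
difference = 8.8229 − 4.8162 = 4.0067 mm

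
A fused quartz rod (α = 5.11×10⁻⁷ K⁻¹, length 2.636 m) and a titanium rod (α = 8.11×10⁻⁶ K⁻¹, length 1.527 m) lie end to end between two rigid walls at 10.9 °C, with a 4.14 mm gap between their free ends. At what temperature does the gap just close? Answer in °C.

T = 312 °C

α₁L₁ = 1.346996×10⁻⁶ m/K, α₂L₂ = 1.238397×10⁻⁵ m/K → total 1.3730966×10⁻⁵ m/K
ΔT = g/(α₁L₁+α₂L₂) = 4.14×10⁻³ / 1.3730966×10⁻⁵ = 301.51 K
T = 10.9 + 301.51 = 312.41 °C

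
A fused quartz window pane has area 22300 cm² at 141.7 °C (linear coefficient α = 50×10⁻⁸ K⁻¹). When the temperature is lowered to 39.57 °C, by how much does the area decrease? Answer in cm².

Area coefficient ≈ 2α; |ΔT| = 102.13 K
ΔA = 2αA₀ΔT = 2(50×10⁻⁸)(22300)(102.13) = 2.28 cm²

ΔA = 2.28 cm²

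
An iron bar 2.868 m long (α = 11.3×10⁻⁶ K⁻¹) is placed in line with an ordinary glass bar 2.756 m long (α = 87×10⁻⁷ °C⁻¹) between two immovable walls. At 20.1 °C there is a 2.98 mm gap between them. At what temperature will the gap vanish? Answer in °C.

T = 73.0 °C

α₁L₁ = 3.24084×10⁻⁵ m/K, α₂L₂ = 2.39772×10⁻⁵ m/K → total 5.63856×10⁻⁵ m/K
ΔT = g/(α₁L₁+α₂L₂) = 2.98×10⁻³ / 5.63856×10⁻⁵ = 52.850 K
T = 20.1 + 52.850 = 72.950 °C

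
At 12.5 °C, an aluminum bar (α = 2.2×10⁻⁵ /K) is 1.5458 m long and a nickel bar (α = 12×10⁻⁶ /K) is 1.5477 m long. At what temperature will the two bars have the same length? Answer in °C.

L₁(1 + α₁ΔT) = L₂(1 + α₂ΔT) ⇒ ΔT = (L₂ − L₁)/(α₁L₁ − α₂L₂)
L₂ − L₁ = 1.5477 − 1.5458 = 1.90×10⁻³ m
α₁L₁ − α₂L₂ = 2.2×10⁻⁵×1.5458 − 12×10⁻⁶×1.5477 = 1.54352×10⁻⁵ m/K
ΔT = 1.90×10⁻³ / 1.54352×10⁻⁵ = 123.095 K
T = 12.5 + 123.095 = 135.595 °C

T = 135.6 °C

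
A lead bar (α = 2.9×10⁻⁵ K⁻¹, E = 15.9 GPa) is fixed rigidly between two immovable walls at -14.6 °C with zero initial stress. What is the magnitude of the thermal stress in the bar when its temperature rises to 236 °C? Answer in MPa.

σ = 116 MPa

Fully constrained: the free strain ε = αΔT is blocked, so σ = Eε = EαΔT.
|ΔT| = 250.6 K
σ = 15.9×10⁹ × 2.9×10⁻⁵ × 250.6 = 1.16×10⁸ Pa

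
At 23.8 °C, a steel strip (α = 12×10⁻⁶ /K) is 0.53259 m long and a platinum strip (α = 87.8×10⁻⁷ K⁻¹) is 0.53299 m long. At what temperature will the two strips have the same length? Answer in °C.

Equal length when α₁L₁ΔT − α₂L₂ΔT = L₂ − L₁ = 4.00×10⁻⁴ m
α₁L₁ = 6.39108×10⁻⁶, α₂L₂ = 4.6796522×10⁻⁶ → Δ(αL) = 1.7114278×10⁻⁶ m/K
ΔT = 4.00×10⁻⁴ / 1.7114278×10⁻⁶ = 233.723 K, so T = 23.8 + 233.723 = 257.523 °C

T = 257.5 °C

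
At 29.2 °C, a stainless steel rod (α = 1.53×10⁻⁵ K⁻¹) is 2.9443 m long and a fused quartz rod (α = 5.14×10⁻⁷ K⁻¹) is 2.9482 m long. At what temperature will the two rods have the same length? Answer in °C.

L₁(1 + α₁ΔT) = L₂(1 + α₂ΔT) ⇒ ΔT = (L₂ − L₁)/(α₁L₁ − α₂L₂)
L₂ − L₁ = 2.9482 − 2.9443 = 3.90×10⁻³ m
α₁L₁ − α₂L₂ = 1.53×10⁻⁵×2.9443 − 5.14×10⁻⁷×2.9482 = 4.35324152×10⁻⁵ m/K
ΔT = 3.90×10⁻³ / 4.35324152×10⁻⁵ = 89.588 K
T = 29.2 + 89.588 = 118.788 °C

T = 118.8 °C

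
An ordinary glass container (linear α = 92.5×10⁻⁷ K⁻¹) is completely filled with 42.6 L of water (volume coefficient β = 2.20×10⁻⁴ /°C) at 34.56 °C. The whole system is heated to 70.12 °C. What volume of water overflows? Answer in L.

0.291 L

The container also expands: β_container ≈ 3α = 2.775×10⁻⁵ /K
Net overflow = V₀(β_liq − 3α_cont)ΔT
β − 3α = 2.20×10⁻⁴ − 2.775×10⁻⁵ = 1.9225×10⁻⁴ /K; ΔT = 35.56 K
ΔV = 42.6 × 1.9225×10⁻⁴ × 35.56 = 0.291 L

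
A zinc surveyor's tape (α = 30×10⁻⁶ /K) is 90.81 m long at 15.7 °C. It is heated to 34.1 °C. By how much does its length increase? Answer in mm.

|ΔT| = |34.1 − 15.7| = 18.4 K
ΔL = αL₀ΔT = (30×10⁻⁶)(90.81)(18.4) = 5.01×10⁻² m

ΔL = 50.1 mm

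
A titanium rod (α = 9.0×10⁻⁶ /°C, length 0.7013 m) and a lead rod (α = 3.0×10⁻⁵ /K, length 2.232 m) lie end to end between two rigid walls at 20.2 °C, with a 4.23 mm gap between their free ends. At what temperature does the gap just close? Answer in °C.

T = 77.9 °C

α₁L₁ = 6.3117×10⁻⁶ m/K, α₂L₂ = 6.696×10⁻⁵ m/K → total 7.32717×10⁻⁵ m/K
ΔT = g/(α₁L₁+α₂L₂) = 4.23×10⁻³ / 7.32717×10⁻⁵ = 57.730 K
T = 20.2 + 57.730 = 77.930 °C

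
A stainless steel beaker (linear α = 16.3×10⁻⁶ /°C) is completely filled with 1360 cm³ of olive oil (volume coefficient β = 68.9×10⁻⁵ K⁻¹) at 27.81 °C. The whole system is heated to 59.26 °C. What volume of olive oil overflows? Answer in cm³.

The beaker also expands: β_container ≈ 3α = 4.89×10⁻⁵ /K
Net overflow = V₀(β_liq − 3α_cont)ΔT
β − 3α = 6.89×10⁻⁴ − 4.89×10⁻⁵ = 6.401×10⁻⁴ /K; ΔT = 31.45 K
ΔV = 1360 × 6.401×10⁻⁴ × 31.45 = 27.4 cm³

27.4 cm³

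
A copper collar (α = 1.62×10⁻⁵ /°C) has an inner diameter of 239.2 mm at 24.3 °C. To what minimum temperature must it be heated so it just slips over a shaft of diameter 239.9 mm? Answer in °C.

T = 205 °C

Required Δd = 239.9 − 239.2 = 0.7 mm
Δd = αd₀ΔT ⇒ ΔT = Δd/(αd₀) = 0.7 / (1.62×10⁻⁵ × 239.2) = 180.64 K
T_min = 24.3 + 180.64 = 204.94 °C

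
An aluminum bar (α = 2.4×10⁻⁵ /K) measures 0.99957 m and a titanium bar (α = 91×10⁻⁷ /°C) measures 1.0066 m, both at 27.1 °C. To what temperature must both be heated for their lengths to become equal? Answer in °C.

T = 501.2 °C

Equal length when α₁L₁ΔT − α₂L₂ΔT = L₂ − L₁ = 7.03×10⁻³ m
α₁L₁ = 2.398968×10⁻⁵, α₂L₂ = 9.16006×10⁻⁶ → Δ(αL) = 1.482962×10⁻⁵ m/K
ΔT = 7.03×10⁻³ / 1.482962×10⁻⁵ = 474.051 K, so T = 27.1 + 474.051 = 501.151 °C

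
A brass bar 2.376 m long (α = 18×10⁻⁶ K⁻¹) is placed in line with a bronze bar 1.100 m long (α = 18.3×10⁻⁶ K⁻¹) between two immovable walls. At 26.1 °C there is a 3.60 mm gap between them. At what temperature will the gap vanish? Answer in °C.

T = 83.3 °C

Gap closes when ΔL₁ + ΔL₂ = 3.60 mm = 3.60×10⁻³ m
(α₁L₁ + α₂L₂)ΔT = g
α₁L₁ + α₂L₂ = 18×10⁻⁶×2.376 + 18.3×10⁻⁶×1.100 = 6.2898×10⁻⁵ m/K
ΔT = 3.60×10⁻³ / 6.2898×10⁻⁵ = 57.236 K
T = 26.1 + 57.236 = 83.336 °C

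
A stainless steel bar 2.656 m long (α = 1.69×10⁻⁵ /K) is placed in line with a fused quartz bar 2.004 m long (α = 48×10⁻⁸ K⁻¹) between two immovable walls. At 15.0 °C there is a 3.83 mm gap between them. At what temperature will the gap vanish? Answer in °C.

T = 98.5 °C

Gap closes when ΔL₁ + ΔL₂ = 3.83 mm = 3.83×10⁻³ m
(α₁L₁ + α₂L₂)ΔT = g
α₁L₁ + α₂L₂ = 1.69×10⁻⁵×2.656 + 48×10⁻⁸×2.004 = 4.584832×10⁻⁵ m/K
ΔT = 3.83×10⁻³ / 4.584832×10⁻⁵ = 83.536 K
T = 15.0 + 83.536 = 98.536 °C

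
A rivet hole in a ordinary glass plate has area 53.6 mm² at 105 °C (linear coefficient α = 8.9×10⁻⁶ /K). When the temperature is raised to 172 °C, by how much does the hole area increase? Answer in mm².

Area coefficient ≈ 2α; |ΔT| = 67 K
ΔA = 2αA₀ΔT = 2(8.9×10⁻⁶)(53.6)(67) = 0.0639 mm²

ΔA = 0.0639 mm²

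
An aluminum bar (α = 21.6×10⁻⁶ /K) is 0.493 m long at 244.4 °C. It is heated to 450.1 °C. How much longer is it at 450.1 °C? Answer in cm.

|ΔT| = |450.1 − 244.4| = 205.7 K
ΔL = αL₀ΔT = (21.6×10⁻⁶)(0.493)(205.7) = 2.19×10⁻³ m

ΔL = 0.219 cm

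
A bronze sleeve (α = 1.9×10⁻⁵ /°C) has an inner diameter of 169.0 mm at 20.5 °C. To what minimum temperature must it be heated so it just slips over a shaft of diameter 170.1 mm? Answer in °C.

T = 363 °C

Required Δd = 170.1 − 169.0 = 1.1 mm
Δd = αd₀ΔT ⇒ ΔT = Δd/(αd₀) = 1.1 / (1.9×10⁻⁵ × 169.0) = 342.57 K
T_min = 20.5 + 342.57 = 363.07 °C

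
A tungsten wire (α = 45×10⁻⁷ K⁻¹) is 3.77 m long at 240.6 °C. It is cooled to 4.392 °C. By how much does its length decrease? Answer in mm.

ΔL = 4.01 mm

|ΔT| = |4.392 − 240.6| = 236.208 K
ΔL = αL₀ΔT = (45×10⁻⁷)(3.77)(236.208) = 4.01×10⁻³ m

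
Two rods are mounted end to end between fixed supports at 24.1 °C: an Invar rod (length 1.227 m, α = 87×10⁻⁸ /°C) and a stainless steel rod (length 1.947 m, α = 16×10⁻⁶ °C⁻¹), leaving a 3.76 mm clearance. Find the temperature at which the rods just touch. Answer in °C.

Gap closes when ΔL₁ + ΔL₂ = 3.76 mm = 3.76×10⁻³ m
(α₁L₁ + α₂L₂)ΔT = g
α₁L₁ + α₂L₂ = 87×10⁻⁸×1.227 + 16×10⁻⁶×1.947 = 3.221949×10⁻⁵ m/K
ΔT = 3.76×10⁻³ / 3.221949×10⁻⁵ = 116.70 K
T = 24.1 + 116.70 = 140.80 °C

T = 141 °C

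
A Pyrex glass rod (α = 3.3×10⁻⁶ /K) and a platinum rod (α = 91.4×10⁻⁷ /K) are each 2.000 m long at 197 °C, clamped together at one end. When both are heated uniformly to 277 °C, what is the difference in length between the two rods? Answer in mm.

0.934 mm

ΔT = 80 K
Pyrex glass: ΔL = 3.3×10⁻⁶ × 2.000 m × 80 = 5.2800×10⁻⁴ m = 0.52800 mm
platinum: ΔL = 91.4×10⁻⁷ × 2.000 m × 80 = 1.4624×10⁻³ m = 1.4624 mm
difference = 1.4624 − 0.52800 = 0.9344 mm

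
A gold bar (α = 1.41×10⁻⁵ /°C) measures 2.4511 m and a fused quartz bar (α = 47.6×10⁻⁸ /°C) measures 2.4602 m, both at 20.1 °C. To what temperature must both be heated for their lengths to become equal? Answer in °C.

Equal length when α₁L₁ΔT − α₂L₂ΔT = L₂ − L₁ = 9.10×10⁻³ m
α₁L₁ = 3.456051×10⁻⁵, α₂L₂ = 1.1710552×10⁻⁶ → Δ(αL) = 3.33894548×10⁻⁵ m/K
ΔT = 9.10×10⁻³ / 3.33894548×10⁻⁵ = 272.541 K, so T = 20.1 + 272.541 = 292.641 °C

T = 292.6 °C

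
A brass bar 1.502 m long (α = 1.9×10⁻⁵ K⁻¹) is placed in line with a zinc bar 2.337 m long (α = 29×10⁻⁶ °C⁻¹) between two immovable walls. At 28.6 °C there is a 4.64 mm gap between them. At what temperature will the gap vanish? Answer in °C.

T = 76.8 °C

α₁L₁ = 2.8538×10⁻⁵ m/K, α₂L₂ = 6.7773×10⁻⁵ m/K → total 9.6311×10⁻⁵ m/K
ΔT = g/(α₁L₁+α₂L₂) = 4.64×10⁻³ / 9.6311×10⁻⁵ = 48.177 K
T = 28.6 + 48.177 = 76.777 °C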